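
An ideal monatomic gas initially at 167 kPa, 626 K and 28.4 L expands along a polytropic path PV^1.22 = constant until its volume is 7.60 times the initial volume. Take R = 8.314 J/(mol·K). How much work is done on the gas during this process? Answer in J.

-7760 J

n = P₁V₁/(RT₁) = 167×28.4/(8.314×626) = 0.911 mol.
Polytropic n=1.22: T₂ = T₁(V₁/V₂)^(n−1) = 626×(0.132)^0.22 = 401 K; P₂ = P₁(V₁/V₂)^n = 14.1 kPa.
W = (P₁V₁−P₂V₂)/(n−1) = (167×28.4−14.1×216)/0.22 = 7760 J.
Work done on the gas = −W_by = -7760 J.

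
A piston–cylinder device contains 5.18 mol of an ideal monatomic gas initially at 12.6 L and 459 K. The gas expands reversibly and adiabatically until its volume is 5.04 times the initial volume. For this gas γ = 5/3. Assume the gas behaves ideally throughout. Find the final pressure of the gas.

P₁ = nRT₁/V₁ = 5.18×8.314×459/12.6 = 1570 kPa.
Adiabatic: TV^(γ−1) = const ⇒ T₂ = 459×(0.198)^0.667 = 156 K; PV^γ = const ⇒ P₂ = 106 kPa.

106 kPa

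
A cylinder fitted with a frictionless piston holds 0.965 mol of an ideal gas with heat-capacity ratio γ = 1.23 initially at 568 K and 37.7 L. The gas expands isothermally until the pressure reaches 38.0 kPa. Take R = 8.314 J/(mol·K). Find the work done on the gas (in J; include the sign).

P₁ = nRT₁/V₁ = 0.965×8.314×568/37.7 = 121 kPa.
Isothermal: T stays 568 K; PV = const ⇒ V₂ = 120 L, P₂ = 38.0 kPa.
W = nRT ln(V₂/V₁) = 0.965×8.314×568×ln(3.18) = 5270 J.
Work done on the gas = −W_by = -5270 J.

-5270 J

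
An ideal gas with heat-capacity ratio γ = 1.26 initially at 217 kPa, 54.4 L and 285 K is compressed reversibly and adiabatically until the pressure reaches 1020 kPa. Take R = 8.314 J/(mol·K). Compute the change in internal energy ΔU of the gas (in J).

17100 J

n = P₁V₁/(RT₁) = 217×54.4/(8.314×285) = 4.98 mol.
Adiabatic: T₂/T₁ = (P₂/P₁)^((γ−1)/γ) ⇒ T₂ = 285×(4.70)^0.206 = 392 K; V₂ = 15.9 L.
For an ideal gas ΔU = nCvΔT with Cv = R/(γ−1) = 32.0 J/(mol·K).
ΔU = 4.98×32.0×(392−285) = 17100 J.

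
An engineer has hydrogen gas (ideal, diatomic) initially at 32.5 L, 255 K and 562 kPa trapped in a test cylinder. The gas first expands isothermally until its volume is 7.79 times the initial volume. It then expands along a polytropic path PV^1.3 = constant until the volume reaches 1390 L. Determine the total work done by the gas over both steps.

61900 J

n = P₁V₁/(RT₁) = 562×32.5/(8.314×255) = 8.62 mol.
Step 1 — Isothermal: T stays 255 K; PV = const ⇒ V₂ = 253 L, P₂ = 72.1 kPa.
ΔU = 0 (ideal gas, T constant).
W = nRT ln(V₂/V₁) = 8.62×8.314×255×ln(7.79) = 37500 J.
Q = ΔU + W = 37500 J.
State after step 1: P = 72.1 kPa, V = 253 L, T = 255 K.
Step 2 — Polytropic n=1.3: T₂ = T₁(V₁/V₂)^(n−1) = 255×(0.182)^0.30 = 153 K; P₂ = P₁(V₁/V₂)^n = 7.88 kPa.
W = (P₁V₁−P₂V₂)/(n−1) = (72.1×253−7.88×1390)/0.30 = 24400 J.
ΔU = nCvΔT = 8.62×20.8×(153−255) = -18300 J.
Q = ΔU + W = 6090 J.
Net over both steps: W = 61900 J, Q = 43600 J, ΔU = -18300 J.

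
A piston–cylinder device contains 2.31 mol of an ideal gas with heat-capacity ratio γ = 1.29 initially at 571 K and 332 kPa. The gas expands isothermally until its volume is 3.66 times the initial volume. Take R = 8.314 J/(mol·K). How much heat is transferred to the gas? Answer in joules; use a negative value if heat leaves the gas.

14200 J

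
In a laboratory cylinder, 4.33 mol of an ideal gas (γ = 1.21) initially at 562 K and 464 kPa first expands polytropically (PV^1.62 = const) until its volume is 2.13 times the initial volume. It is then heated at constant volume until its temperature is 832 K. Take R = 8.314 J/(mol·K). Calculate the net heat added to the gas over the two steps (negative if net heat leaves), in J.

58500 J

V₁ = nRT₁/P₁ = 4.33×8.314×562/464 = 43.6 L.
Step 1 — Polytropic n=1.62: T₂ = T₁(V₁/V₂)^(n−1) = 562×(0.469)^0.62 = 352 K; P₂ = P₁(V₁/V₂)^n = 136 kPa.
W = (P₁V₁−P₂V₂)/(n−1) = (464×43.6−136×92.9)/0.62 = 12200 J.
ΔU = nCvΔT = 4.33×39.6×(352−562) = -36100 J.
Q = ΔU + W = -23800 J.
State after step 1: P = 136 kPa, V = 92.9 L, T = 352 K.
Step 2 — Isochoric: V stays 92.9 L; P/T = const ⇒ T₂ = 832 K, P₂ = 322 kPa.
W = 0 (no volume change).
ΔU = nCvΔT = 4.33×39.6×(832−352) = 82300 J.
Q = ΔU = 82300 J.
Net over both steps: W = 12200 J, Q = 58500 J, ΔU = 46300 J.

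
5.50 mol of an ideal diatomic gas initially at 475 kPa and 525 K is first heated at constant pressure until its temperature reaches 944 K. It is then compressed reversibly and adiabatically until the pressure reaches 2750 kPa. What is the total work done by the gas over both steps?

-51200 J

V₁ = nRT₁/P₁ = 5.50×8.314×525/475 = 50.5 L.
Step 1 — Isobaric: P stays 475 kPa; V/T = const ⇒ T₂ = 944 K, V₂ = 90.9 L.
W = PΔV = 475×(90.9−50.5) kPa·L = 19200 J.
ΔU = nCvΔT = 5.50×20.8×(944−525) = 47900 J.
Q = ΔU + W = nCpΔT = 67100 J.
State after step 1: P = 475 kPa, V = 90.9 L, T = 944 K.
Step 2 — Adiabatic: T₂/T₁ = (P₂/P₁)^((γ−1)/γ) ⇒ T₂ = 944×(5.79)^0.286 = 1560 K; V₂ = 25.9 L.
ΔU = nCvΔT = 5.50×20.8×(1560−944) = 70300 J.
Q = 0 for an adiabatic process, so W = −ΔU = -70300 J.
Net over both steps: W = -51200 J, Q = 67100 J, ΔU = 118000 J.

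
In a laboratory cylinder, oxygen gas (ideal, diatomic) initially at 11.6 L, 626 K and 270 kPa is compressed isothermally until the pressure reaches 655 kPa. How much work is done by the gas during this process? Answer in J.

n = P₁V₁/(RT₁) = 270×11.6/(8.314×626) = 0.602 mol.
Isothermal: T stays 626 K; PV = const ⇒ V₂ = 4.78 L, P₂ = 655 kPa.
W = nRT ln(V₂/V₁) = 0.602×8.314×626×ln(0.412) = -2780 J.

-2780 J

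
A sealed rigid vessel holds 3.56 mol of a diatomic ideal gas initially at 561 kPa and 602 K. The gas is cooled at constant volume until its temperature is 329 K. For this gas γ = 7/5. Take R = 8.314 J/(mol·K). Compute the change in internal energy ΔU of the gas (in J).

V₁ = nRT₁/P₁ = 3.56×8.314×602/561 = 31.8 L.
Isochoric: V stays 31.8 L; P/T = const ⇒ T₂ = 329 K, P₂ = 307 kPa.
For an ideal gas ΔU = nCvΔT with Cv = (5/2)R = 20.8 J/(mol·K).
ΔU = 3.56×20.8×(329−602) = -20200 J.

-20200 J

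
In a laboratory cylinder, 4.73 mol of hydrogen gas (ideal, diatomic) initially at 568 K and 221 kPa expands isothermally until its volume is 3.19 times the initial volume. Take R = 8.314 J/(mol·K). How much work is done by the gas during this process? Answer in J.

25900 J

V₁ = nRT₁/P₁ = 4.73×8.314×568/221 = 101 L.
Isothermal: T stays 568 K; PV = const ⇒ V₂ = 322 L, P₂ = 69.3 kPa.
W = nRT ln(V₂/V₁) = 4.73×8.314×568×ln(3.19) = 25900 J.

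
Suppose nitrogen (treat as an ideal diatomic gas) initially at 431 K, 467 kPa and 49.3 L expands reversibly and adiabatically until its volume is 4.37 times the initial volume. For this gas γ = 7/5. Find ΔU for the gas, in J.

n = P₁V₁/(RT₁) = 467×49.3/(8.314×431) = 6.43 mol.
Adiabatic: TV^(γ−1) = const ⇒ T₂ = 431×(0.229)^0.400 = 239 K; PV^γ = const ⇒ P₂ = 59.2 kPa.
For an ideal gas ΔU = nCvΔT with Cv = (5/2)R = 20.8 J/(mol·K).
ΔU = 6.43×20.8×(239−431) = -25600 J.

-25600 J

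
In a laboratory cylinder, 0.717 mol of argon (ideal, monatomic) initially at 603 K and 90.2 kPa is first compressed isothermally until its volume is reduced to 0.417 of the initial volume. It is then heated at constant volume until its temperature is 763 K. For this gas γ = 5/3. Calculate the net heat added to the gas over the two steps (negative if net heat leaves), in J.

-1710 J

V₁ = nRT₁/P₁ = 0.717×8.314×603/90.2 = 39.9 L.
Step 1 — Isothermal: T stays 603 K; PV = const ⇒ V₂ = 16.6 L, P₂ = 216 kPa.
ΔU = 0 (ideal gas, T constant).
W = nRT ln(V₂/V₁) = 0.717×8.314×603×ln(0.417) = -3140 J.
Q = ΔU + W = -3140 J.
State after step 1: P = 216 kPa, V = 16.6 L, T = 603 K.
Step 2 — Isochoric: V stays 16.6 L; P/T = const ⇒ T₂ = 763 K, P₂ = 274 kPa.
W = 0 (no volume change).
ΔU = nCvΔT = 0.717×12.5×(763−603) = 1430 J.
Q = ΔU = 1430 J.
Net over both steps: W = -3140 J, Q = -1710 J, ΔU = 1430 J.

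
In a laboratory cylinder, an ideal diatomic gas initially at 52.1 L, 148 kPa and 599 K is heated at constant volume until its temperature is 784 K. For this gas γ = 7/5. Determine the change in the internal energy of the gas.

n = P₁V₁/(RT₁) = 148×52.1/(8.314×599) = 1.55 mol.
Isochoric: V stays 52.1 L; P/T = const ⇒ T₂ = 784 K, P₂ = 194 kPa.
For an ideal gas ΔU = nCvΔT with Cv = (5/2)R = 20.8 J/(mol·K).
ΔU = 1.55×20.8×(784−599) = 5950 J.

5950 J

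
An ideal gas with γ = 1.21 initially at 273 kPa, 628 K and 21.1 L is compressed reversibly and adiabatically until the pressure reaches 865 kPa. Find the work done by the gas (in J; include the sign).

-6080 J

n = P₁V₁/(RT₁) = 273×21.1/(8.314×628) = 1.10 mol.
Adiabatic: T₂/T₁ = (P₂/P₁)^((γ−1)/γ) ⇒ T₂ = 628×(3.17)^0.174 = 767 K; V₂ = 8.13 L.
ΔU = nCvΔT = 1.10×39.6×(767−628) = 6080 J.
Q = 0 for an adiabatic process, so W = −ΔU = -6080 J.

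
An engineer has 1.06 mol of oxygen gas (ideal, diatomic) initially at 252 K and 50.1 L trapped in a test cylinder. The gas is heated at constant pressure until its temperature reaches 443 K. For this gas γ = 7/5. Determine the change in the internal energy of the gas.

P₁ = nRT₁/V₁ = 1.06×8.314×252/50.1 = 44.3 kPa.
Isobaric: P stays 44.3 kPa; V/T = const ⇒ T₂ = 443 K, V₂ = 88.1 L.
For an ideal gas ΔU = nCvΔT with Cv = (5/2)R = 20.8 J/(mol·K).
ΔU = 1.06×20.8×(443−252) = 4210 J.

4210 J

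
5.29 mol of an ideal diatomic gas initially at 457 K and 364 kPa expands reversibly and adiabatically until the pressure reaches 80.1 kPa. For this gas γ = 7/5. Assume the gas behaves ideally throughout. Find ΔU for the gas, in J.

V₁ = nRT₁/P₁ = 5.29×8.314×457/364 = 55.2 L.
Adiabatic: T₂/T₁ = (P₂/P₁)^((γ−1)/γ) ⇒ T₂ = 457×(0.220)^0.286 = 297 K; V₂ = 163 L.
For an ideal gas ΔU = nCvΔT with Cv = (5/2)R = 20.8 J/(mol·K).
ΔU = 5.29×20.8×(297−457) = -17600 J.

-17600 J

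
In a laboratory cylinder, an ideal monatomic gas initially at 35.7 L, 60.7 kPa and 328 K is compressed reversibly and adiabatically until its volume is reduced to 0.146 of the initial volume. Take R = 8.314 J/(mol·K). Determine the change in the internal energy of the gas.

8470 J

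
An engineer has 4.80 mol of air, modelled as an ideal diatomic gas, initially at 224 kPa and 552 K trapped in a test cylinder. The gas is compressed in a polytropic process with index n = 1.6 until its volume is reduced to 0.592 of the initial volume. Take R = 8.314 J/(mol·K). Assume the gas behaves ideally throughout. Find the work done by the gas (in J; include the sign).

V₁ = nRT₁/P₁ = 4.80×8.314×552/224 = 98.3 L.
Polytropic n=1.6: T₂ = T₁(V₁/V₂)^(n−1) = 552×(1.69)^0.60 = 756 K; P₂ = P₁(V₁/V₂)^n = 518 kPa.
W = (P₁V₁−P₂V₂)/(n−1) = (224×98.3−518×58.2)/0.60 = -13600 J.

-13600 J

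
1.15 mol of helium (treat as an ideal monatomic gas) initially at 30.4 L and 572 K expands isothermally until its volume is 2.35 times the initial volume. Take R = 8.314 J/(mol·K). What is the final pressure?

P₁ = nRT₁/V₁ = 1.15×8.314×572/30.4 = 180 kPa.
Isothermal: T stays 572 K; PV = const ⇒ V₂ = 71.4 L, P₂ = 76.6 kPa.

76.6 kPa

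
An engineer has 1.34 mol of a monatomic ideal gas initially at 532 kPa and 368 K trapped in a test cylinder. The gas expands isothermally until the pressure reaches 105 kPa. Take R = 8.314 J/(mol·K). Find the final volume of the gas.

39.0 L

V₁ = nRT₁/P₁ = 1.34×8.314×368/532 = 7.71 L.
Isothermal: T stays 368 K; PV = const ⇒ V₂ = 39.0 L, P₂ = 105 kPa.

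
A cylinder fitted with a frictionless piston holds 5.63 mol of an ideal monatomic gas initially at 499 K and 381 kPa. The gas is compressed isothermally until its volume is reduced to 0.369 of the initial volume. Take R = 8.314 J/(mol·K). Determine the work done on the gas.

23300 J

V₁ = nRT₁/P₁ = 5.63×8.314×499/381 = 61.3 L.
Isothermal: T stays 499 K; PV = const ⇒ V₂ = 22.6 L, P₂ = 1030 kPa.
W = nRT ln(V₂/V₁) = 5.63×8.314×499×ln(0.369) = -23300 J.
Work done on the gas = −W_by = 23300 J.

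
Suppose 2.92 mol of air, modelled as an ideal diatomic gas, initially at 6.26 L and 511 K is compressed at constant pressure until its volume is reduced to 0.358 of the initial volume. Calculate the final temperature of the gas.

183 K

P₁ = nRT₁/V₁ = 2.92×8.314×511/6.26 = 1980 kPa.
Isobaric: P stays 1980 kPa; V/T = const ⇒ T₂ = 183 K, V₂ = 2.24 L.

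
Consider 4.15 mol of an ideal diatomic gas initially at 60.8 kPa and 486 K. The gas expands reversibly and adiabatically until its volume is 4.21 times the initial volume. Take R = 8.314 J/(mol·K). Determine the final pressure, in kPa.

8.13 kPa

V₁ = nRT₁/P₁ = 4.15×8.314×486/60.8 = 276 L.
Adiabatic: TV^(γ−1) = const ⇒ T₂ = 486×(0.238)^0.400 = 273 K; PV^γ = const ⇒ P₂ = 8.13 kPa.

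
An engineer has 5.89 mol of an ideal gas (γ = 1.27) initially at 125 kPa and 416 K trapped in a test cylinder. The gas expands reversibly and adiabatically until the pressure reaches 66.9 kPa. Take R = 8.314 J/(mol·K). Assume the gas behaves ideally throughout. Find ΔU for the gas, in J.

-9390 J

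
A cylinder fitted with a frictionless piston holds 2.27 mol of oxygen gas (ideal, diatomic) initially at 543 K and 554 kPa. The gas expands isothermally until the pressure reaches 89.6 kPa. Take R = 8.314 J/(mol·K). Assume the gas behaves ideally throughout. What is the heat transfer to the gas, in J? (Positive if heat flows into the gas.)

V₁ = nRT₁/P₁ = 2.27×8.314×543/554 = 18.5 L.
Isothermal: T stays 543 K; PV = const ⇒ V₂ = 114 L, P₂ = 89.6 kPa.
ΔU = 0 (ideal gas, T constant).
W = nRT ln(V₂/V₁) = 2.27×8.314×543×ln(6.18) = 18700 J.
Q = ΔU + W = 18700 J.

18700 J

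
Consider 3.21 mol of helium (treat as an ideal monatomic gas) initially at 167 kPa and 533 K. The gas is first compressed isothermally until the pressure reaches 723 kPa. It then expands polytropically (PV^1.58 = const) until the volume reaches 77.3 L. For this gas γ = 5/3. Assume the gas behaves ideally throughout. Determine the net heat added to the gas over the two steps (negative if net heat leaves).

V₁ = nRT₁/P₁ = 3.21×8.314×533/167 = 85.2 L.
Step 1 — Isothermal: T stays 533 K; PV = const ⇒ V₂ = 19.7 L, P₂ = 723 kPa.
ΔU = 0 (ideal gas, T constant).
W = nRT ln(V₂/V₁) = 3.21×8.314×533×ln(0.231) = -20800 J.
Q = ΔU + W = -20800 J.
State after step 1: P = 723 kPa, V = 19.7 L, T = 533 K.
Step 2 — Polytropic n=1.58: T₂ = T₁(V₁/V₂)^(n−1) = 533×(0.255)^0.58 = 241 K; P₂ = P₁(V₁/V₂)^n = 83.2 kPa.
W = (P₁V₁−P₂V₂)/(n−1) = (723×19.7−83.2×77.3)/0.58 = 13400 J.
ΔU = nCvΔT = 3.21×12.5×(241−533) = -11700 J.
Q = ΔU + W = 1750 J.
Net over both steps: W = -7410 J, Q = -19100 J, ΔU = -11700 J.

-19100 J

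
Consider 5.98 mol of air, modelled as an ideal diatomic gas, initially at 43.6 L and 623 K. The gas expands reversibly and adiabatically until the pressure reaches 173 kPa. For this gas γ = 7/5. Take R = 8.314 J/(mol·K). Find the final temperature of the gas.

P₁ = nRT₁/V₁ = 5.98×8.314×623/43.6 = 710 kPa.
Adiabatic: T₂/T₁ = (P₂/P₁)^((γ−1)/γ) ⇒ T₂ = 623×(0.244)^0.286 = 416 K; V₂ = 120 L.

416 K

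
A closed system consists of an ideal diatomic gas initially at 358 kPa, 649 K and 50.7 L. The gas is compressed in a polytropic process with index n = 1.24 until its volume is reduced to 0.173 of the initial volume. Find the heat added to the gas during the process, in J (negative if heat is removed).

n = P₁V₁/(RT₁) = 358×50.7/(8.314×649) = 3.36 mol.
Polytropic n=1.24: T₂ = T₁(V₁/V₂)^(n−1) = 649×(5.78)^0.24 = 989 K; P₂ = P₁(V₁/V₂)^n = 3150 kPa.
W = (P₁V₁−P₂V₂)/(n−1) = (358×50.7−3150×8.77)/0.24 = -39600 J.
ΔU = nCvΔT = 3.36×20.8×(989−649) = 23800 J.
Q = ΔU + W = -15800 J.

-15800 J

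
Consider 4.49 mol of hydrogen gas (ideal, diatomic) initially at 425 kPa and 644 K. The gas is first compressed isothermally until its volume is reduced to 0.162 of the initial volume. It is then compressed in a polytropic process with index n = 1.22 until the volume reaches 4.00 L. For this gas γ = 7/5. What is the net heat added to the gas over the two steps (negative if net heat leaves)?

-53600 J

V₁ = nRT₁/P₁ = 4.49×8.314×644/425 = 56.6 L.
Step 1 — Isothermal: T stays 644 K; PV = const ⇒ V₂ = 9.16 L, P₂ = 2620 kPa.
ΔU = 0 (ideal gas, T constant).
W = nRT ln(V₂/V₁) = 4.49×8.314×644×ln(0.162) = -43800 J.
Q = ΔU + W = -43800 J.
State after step 1: P = 2620 kPa, V = 9.16 L, T = 644 K.
Step 2 — Polytropic n=1.22: T₂ = T₁(V₁/V₂)^(n−1) = 644×(2.29)^0.22 = 773 K; P₂ = P₁(V₁/V₂)^n = 7210 kPa.
W = (P₁V₁−P₂V₂)/(n−1) = (2620×9.16−7210×4.00)/0.22 = -21900 J.
ΔU = nCvΔT = 4.49×20.8×(773−644) = 12000 J.
Q = ΔU + W = -9840 J.
Net over both steps: W = -65600 J, Q = -53600 J, ΔU = 12000 J.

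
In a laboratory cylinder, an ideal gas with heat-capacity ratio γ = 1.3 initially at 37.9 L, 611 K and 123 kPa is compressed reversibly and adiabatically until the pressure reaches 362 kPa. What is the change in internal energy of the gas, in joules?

4400 J

n = P₁V₁/(RT₁) = 123×37.9/(8.314×611) = 0.918 mol.
Adiabatic: T₂/T₁ = (P₂/P₁)^((γ−1)/γ) ⇒ T₂ = 611×(2.94)^0.231 = 784 K; V₂ = 16.5 L.
For an ideal gas ΔU = nCvΔT with Cv = R/(γ−1) = 27.7 J/(mol·K).
ΔU = 0.918×27.7×(784−611) = 4400 J.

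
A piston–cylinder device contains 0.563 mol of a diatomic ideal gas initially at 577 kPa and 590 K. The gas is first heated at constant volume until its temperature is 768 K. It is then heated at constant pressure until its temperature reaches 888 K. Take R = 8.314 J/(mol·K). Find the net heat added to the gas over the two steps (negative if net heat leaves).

4050 J

V₁ = nRT₁/P₁ = 0.563×8.314×590/577 = 4.79 L.
Step 1 — Isochoric: V stays 4.79 L; P/T = const ⇒ T₂ = 768 K, P₂ = 751 kPa.
W = 0 (no volume change).
ΔU = nCvΔT = 0.563×20.8×(768−590) = 2080 J.
Q = ΔU = 2080 J.
State after step 1: P = 751 kPa, V = 4.79 L, T = 768 K.
Step 2 — Isobaric: P stays 751 kPa; V/T = const ⇒ T₂ = 888 K, V₂ = 5.53 L.
W = PΔV = 751×(5.53−4.79) kPa·L = 562 J.
ΔU = nCvΔT = 0.563×20.8×(888−768) = 1400 J.
Q = ΔU + W = nCpΔT = 1970 J.
Net over both steps: W = 562 J, Q = 4050 J, ΔU = 3490 J.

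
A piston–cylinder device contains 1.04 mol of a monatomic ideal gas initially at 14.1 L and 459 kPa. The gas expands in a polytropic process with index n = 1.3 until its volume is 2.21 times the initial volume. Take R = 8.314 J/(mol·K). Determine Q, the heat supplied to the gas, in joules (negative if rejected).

2510 J

T₁ = P₁V₁/(nR) = 459×14.1/(1.04×8.314) = 748 K.
Polytropic n=1.3: T₂ = T₁(V₁/V₂)^(n−1) = 748×(0.452)^0.30 = 590 K; P₂ = P₁(V₁/V₂)^n = 164 kPa.
W = (P₁V₁−P₂V₂)/(n−1) = (459×14.1−164×31.2)/0.30 = 4570 J.
ΔU = nCvΔT = 1.04×12.5×(590−748) = -2060 J.
Q = ΔU + W = 2510 J.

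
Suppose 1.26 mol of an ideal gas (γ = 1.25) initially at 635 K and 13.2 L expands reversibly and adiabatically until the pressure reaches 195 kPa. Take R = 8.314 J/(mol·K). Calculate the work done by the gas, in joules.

4600 J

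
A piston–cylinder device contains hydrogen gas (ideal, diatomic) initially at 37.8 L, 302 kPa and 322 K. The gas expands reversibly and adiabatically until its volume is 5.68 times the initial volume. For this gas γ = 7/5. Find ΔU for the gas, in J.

n = P₁V₁/(RT₁) = 302×37.8/(8.314×322) = 4.26 mol.
Adiabatic: TV^(γ−1) = const ⇒ T₂ = 322×(0.176)^0.400 = 161 K; PV^γ = const ⇒ P₂ = 26.5 kPa.
For an ideal gas ΔU = nCvΔT with Cv = (5/2)R = 20.8 J/(mol·K).
ΔU = 4.26×20.8×(161−322) = -14300 J.

-14300 J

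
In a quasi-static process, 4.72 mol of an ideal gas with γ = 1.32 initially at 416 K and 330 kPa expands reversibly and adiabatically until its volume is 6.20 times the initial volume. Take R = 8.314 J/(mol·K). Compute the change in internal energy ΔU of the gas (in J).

-22600 J

V₁ = nRT₁/P₁ = 4.72×8.314×416/330 = 49.5 L.
Adiabatic: TV^(γ−1) = const ⇒ T₂ = 416×(0.161)^0.320 = 232 K; PV^γ = const ⇒ P₂ = 29.7 kPa.
For an ideal gas ΔU = nCvΔT with Cv = R/(γ−1) = 26.0 J/(mol·K).
ΔU = 4.72×26.0×(232−416) = -22600 J.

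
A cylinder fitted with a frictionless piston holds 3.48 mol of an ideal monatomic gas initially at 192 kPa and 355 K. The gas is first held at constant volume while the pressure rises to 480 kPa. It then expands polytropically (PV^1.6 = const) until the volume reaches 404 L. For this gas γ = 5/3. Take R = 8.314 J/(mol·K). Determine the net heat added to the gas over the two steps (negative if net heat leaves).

V₁ = nRT₁/P₁ = 3.48×8.314×355/192 = 53.5 L.
Step 1 — Isochoric: V stays 53.5 L; P/T = const ⇒ T₂ = 888 K, P₂ = 480 kPa.
W = 0 (no volume change).
ΔU = nCvΔT = 3.48×12.5×(888−355) = 23100 J.
Q = ΔU = 23100 J.
State after step 1: P = 480 kPa, V = 53.5 L, T = 888 K.
Step 2 — Polytropic n=1.6: T₂ = T₁(V₁/V₂)^(n−1) = 888×(0.132)^0.60 = 264 K; P₂ = P₁(V₁/V₂)^n = 18.9 kPa.
W = (P₁V₁−P₂V₂)/(n−1) = (480×53.5−18.9×404)/0.60 = 30100 J.
ΔU = nCvΔT = 3.48×12.5×(264−888) = -27100 J.
Q = ΔU + W = 3010 J.
Net over both steps: W = 30100 J, Q = 26100 J, ΔU = -3960 J.

26100 J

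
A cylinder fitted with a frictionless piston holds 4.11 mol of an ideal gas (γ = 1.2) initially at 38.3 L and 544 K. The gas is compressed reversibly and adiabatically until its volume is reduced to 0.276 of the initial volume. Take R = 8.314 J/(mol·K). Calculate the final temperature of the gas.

P₁ = nRT₁/V₁ = 4.11×8.314×544/38.3 = 485 kPa.
Adiabatic: TV^(γ−1) = const ⇒ T₂ = 544×(3.62)^0.200 = 704 K; PV^γ = const ⇒ P₂ = 2270 kPa.

704 K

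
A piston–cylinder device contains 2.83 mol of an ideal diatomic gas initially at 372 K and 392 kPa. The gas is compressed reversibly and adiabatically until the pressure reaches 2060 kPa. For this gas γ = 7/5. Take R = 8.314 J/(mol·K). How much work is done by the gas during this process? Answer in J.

-13300 J

V₁ = nRT₁/P₁ = 2.83×8.314×372/392 = 22.3 L.
Adiabatic: T₂/T₁ = (P₂/P₁)^((γ−1)/γ) ⇒ T₂ = 372×(5.26)^0.286 = 598 K; V₂ = 6.83 L.
ΔU = nCvΔT = 2.83×20.8×(598−372) = 13300 J.
Q = 0 for an adiabatic process, so W = −ΔU = -13300 J.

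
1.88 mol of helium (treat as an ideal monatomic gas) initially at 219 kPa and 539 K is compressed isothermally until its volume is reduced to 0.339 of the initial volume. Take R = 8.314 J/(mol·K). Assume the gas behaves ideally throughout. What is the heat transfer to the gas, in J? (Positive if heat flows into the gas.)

-9110 J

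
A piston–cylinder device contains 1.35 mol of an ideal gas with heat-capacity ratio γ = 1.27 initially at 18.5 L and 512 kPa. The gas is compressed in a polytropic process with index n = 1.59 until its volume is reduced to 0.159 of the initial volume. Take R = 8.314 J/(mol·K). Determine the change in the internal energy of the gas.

68700 J

T₁ = P₁V₁/(nR) = 512×18.5/(1.35×8.314) = 844 K.
Polytropic n=1.59: T₂ = T₁(V₁/V₂)^(n−1) = 844×(6.29)^0.59 = 2500 K; P₂ = P₁(V₁/V₂)^n = 9530 kPa.
For an ideal gas ΔU = nCvΔT with Cv = R/(γ−1) = 30.8 J/(mol·K).
ΔU = 1.35×30.8×(2500−844) = 68700 J.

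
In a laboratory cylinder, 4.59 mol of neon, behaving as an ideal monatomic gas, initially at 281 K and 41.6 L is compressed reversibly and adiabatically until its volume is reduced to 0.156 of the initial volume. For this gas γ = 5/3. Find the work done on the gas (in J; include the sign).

P₁ = nRT₁/V₁ = 4.59×8.314×281/41.6 = 258 kPa.
Adiabatic: TV^(γ−1) = const ⇒ T₂ = 281×(6.41)^0.667 = 970 K; PV^γ = const ⇒ P₂ = 5700 kPa.
ΔU = nCvΔT = 4.59×12.5×(970−281) = 39400 J.
Q = 0 for an adiabatic process, so W = −ΔU = -39400 J.
Work done on the gas = −W_by = 39400 J.

39400 J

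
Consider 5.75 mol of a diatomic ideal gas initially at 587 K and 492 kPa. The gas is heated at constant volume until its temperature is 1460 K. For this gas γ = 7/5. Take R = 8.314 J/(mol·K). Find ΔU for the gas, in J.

V₁ = nRT₁/P₁ = 5.75×8.314×587/492 = 57.0 L.
Isochoric: V stays 57.0 L; P/T = const ⇒ T₂ = 1460 K, P₂ = 1220 kPa.
For an ideal gas ΔU = nCvΔT with Cv = (5/2)R = 20.8 J/(mol·K).
ΔU = 5.75×20.8×(1460−587) = 104000 J.

104000 J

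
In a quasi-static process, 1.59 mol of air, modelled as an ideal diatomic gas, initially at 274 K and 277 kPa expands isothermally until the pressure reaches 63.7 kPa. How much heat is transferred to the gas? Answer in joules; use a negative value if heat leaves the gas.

V₁ = nRT₁/P₁ = 1.59×8.314×274/277 = 13.1 L.
Isothermal: T stays 274 K; PV = const ⇒ V₂ = 56.9 L, P₂ = 63.7 kPa.
ΔU = 0 (ideal gas, T constant).
W = nRT ln(V₂/V₁) = 1.59×8.314×274×ln(4.35) = 5320 J.
Q = ΔU + W = 5320 J.

5320 J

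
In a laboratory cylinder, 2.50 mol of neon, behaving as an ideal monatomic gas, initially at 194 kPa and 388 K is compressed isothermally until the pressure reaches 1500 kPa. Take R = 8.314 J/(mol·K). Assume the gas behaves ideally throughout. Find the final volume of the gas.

5.38 L

V₁ = nRT₁/P₁ = 2.50×8.314×388/194 = 41.6 L.
Isothermal: T stays 388 K; PV = const ⇒ V₂ = 5.38 L, P₂ = 1500 kPa.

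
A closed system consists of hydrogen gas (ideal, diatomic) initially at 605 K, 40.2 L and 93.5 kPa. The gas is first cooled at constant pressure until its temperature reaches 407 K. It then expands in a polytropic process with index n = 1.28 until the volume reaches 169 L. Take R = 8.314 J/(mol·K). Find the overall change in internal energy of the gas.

-5610 J

n = P₁V₁/(RT₁) = 93.5×40.2/(8.314×605) = 0.747 mol.
Step 1 — Isobaric: P stays 93.5 kPa; V/T = const ⇒ T₂ = 407 K, V₂ = 27.0 L.
W = PΔV = 93.5×(27.0−40.2) kPa·L = -1230 J.
ΔU = nCvΔT = 0.747×20.8×(407−605) = -3080 J.
Q = ΔU + W = nCpΔT = -4310 J.
State after step 1: P = 93.5 kPa, V = 27.0 L, T = 407 K.
Step 2 — Polytropic n=1.28: T₂ = T₁(V₁/V₂)^(n−1) = 407×(0.160)^0.28 = 244 K; P₂ = P₁(V₁/V₂)^n = 8.96 kPa.
W = (P₁V₁−P₂V₂)/(n−1) = (93.5×27.0−8.96×169)/0.28 = 3620 J.
ΔU = nCvΔT = 0.747×20.8×(244−407) = -2540 J.
Q = ΔU + W = 1090 J.
Net over both steps: W = 2390 J, Q = -3220 J, ΔU = -5610 J.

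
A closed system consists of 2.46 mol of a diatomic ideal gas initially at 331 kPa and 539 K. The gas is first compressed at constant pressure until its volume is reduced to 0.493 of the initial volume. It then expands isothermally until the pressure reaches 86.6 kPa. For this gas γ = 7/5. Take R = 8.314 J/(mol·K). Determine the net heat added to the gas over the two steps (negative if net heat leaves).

-12300 J

V₁ = nRT₁/P₁ = 2.46×8.314×539/331 = 33.3 L.
Step 1 — Isobaric: P stays 331 kPa; V/T = const ⇒ T₂ = 266 K, V₂ = 16.4 L.
W = PΔV = 331×(16.4−33.3) kPa·L = -5590 J.
ΔU = nCvΔT = 2.46×20.8×(266−539) = -14000 J.
Q = ΔU + W = nCpΔT = -19600 J.
State after step 1: P = 331 kPa, V = 16.4 L, T = 266 K.
Step 2 — Isothermal: T stays 266 K; PV = const ⇒ V₂ = 62.8 L, P₂ = 86.6 kPa.
ΔU = 0 (ideal gas, T constant).
W = nRT ln(V₂/V₁) = 2.46×8.314×266×ln(3.82) = 7290 J.
Q = ΔU + W = 7290 J.
Net over both steps: W = 1700 J, Q = -12300 J, ΔU = -14000 J.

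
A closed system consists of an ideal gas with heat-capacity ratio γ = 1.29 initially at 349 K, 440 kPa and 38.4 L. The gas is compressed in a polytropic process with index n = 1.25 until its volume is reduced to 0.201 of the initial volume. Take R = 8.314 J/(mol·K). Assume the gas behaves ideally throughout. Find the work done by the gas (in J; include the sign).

-33400 J

n = P₁V₁/(RT₁) = 440×38.4/(8.314×349) = 5.82 mol.
Polytropic n=1.25: T₂ = T₁(V₁/V₂)^(n−1) = 349×(4.98)^0.25 = 521 K; P₂ = P₁(V₁/V₂)^n = 3270 kPa.
W = (P₁V₁−P₂V₂)/(n−1) = (440×38.4−3270×7.72)/0.25 = -33400 J.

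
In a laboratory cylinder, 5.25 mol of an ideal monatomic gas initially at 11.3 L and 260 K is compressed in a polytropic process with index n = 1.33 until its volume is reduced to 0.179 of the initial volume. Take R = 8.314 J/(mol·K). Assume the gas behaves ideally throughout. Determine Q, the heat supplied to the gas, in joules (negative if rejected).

P₁ = nRT₁/V₁ = 5.25×8.314×260/11.3 = 1000 kPa.
Polytropic n=1.33: T₂ = T₁(V₁/V₂)^(n−1) = 260×(5.59)^0.33 = 459 K; P₂ = P₁(V₁/V₂)^n = 9900 kPa.
W = (P₁V₁−P₂V₂)/(n−1) = (1000×11.3−9900×2.02)/0.33 = -26300 J.
ΔU = nCvΔT = 5.25×12.5×(459−260) = 13000 J.
Q = ΔU + W = -13300 J.

-13300 J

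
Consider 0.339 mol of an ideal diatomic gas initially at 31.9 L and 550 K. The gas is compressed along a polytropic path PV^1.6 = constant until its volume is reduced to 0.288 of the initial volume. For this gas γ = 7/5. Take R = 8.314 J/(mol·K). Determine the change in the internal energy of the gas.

4300 J

P₁ = nRT₁/V₁ = 0.339×8.314×550/31.9 = 48.6 kPa.
Polytropic n=1.6: T₂ = T₁(V₁/V₂)^(n−1) = 550×(3.47)^0.60 = 1160 K; P₂ = P₁(V₁/V₂)^n = 356 kPa.
For an ideal gas ΔU = nCvΔT with Cv = (5/2)R = 20.8 J/(mol·K).
ΔU = 0.339×20.8×(1160−550) = 4300 J.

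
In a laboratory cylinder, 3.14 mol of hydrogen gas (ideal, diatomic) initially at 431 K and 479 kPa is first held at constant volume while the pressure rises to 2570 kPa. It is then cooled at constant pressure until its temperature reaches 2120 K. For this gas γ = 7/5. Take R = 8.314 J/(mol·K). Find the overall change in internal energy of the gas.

110000 J

V₁ = nRT₁/P₁ = 3.14×8.314×431/479 = 23.5 L.
Step 1 — Isochoric: V stays 23.5 L; P/T = const ⇒ T₂ = 2310 K, P₂ = 2570 kPa.
W = 0 (no volume change).
ΔU = nCvΔT = 3.14×20.8×(2310−431) = 123000 J.
Q = ΔU = 123000 J.
State after step 1: P = 2570 kPa, V = 23.5 L, T = 2310 K.
Step 2 — Isobaric: P stays 2570 kPa; V/T = const ⇒ T₂ = 2120 K, V₂ = 21.5 L.
W = PΔV = 2570×(21.5−23.5) kPa·L = -5020 J.
ΔU = nCvΔT = 3.14×20.8×(2120−2310) = -12600 J.
Q = ΔU + W = nCpΔT = -17600 J.
Net over both steps: W = -5020 J, Q = 105000 J, ΔU = 110000 J.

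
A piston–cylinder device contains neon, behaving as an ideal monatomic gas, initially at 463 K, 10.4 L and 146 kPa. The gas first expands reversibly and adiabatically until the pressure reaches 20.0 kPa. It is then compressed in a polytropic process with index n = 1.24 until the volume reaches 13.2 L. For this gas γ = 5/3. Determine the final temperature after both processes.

n = P₁V₁/(RT₁) = 146×10.4/(8.314×463) = 0.394 mol.
Step 1 — Adiabatic: T₂/T₁ = (P₂/P₁)^((γ−1)/γ) ⇒ T₂ = 463×(0.137)^0.400 = 209 K; V₂ = 34.3 L.
ΔU = nCvΔT = 0.394×12.5×(209−463) = -1250 J.
Q = 0 for an adiabatic process, so W = −ΔU = 1250 J.
State after step 1: P = 20.0 kPa, V = 34.3 L, T = 209 K.
Step 2 — Polytropic n=1.24: T₂ = T₁(V₁/V₂)^(n−1) = 209×(2.60)^0.24 = 263 K; P₂ = P₁(V₁/V₂)^n = 65.3 kPa.
W = (P₁V₁−P₂V₂)/(n−1) = (20.0×34.3−65.3×13.2)/0.24 = -735 J.
ΔU = nCvΔT = 0.394×12.5×(263−209) = 265 J.
Q = ΔU + W = -471 J.
Net over both steps: W = 514 J, Q = -471 J, ΔU = -985 J.

263 K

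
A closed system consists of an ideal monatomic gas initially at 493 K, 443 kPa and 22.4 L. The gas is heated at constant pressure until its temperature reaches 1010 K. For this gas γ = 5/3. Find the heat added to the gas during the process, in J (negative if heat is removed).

26000 J

n = P₁V₁/(RT₁) = 443×22.4/(8.314×493) = 2.42 mol.
Isobaric: P stays 443 kPa; V/T = const ⇒ T₂ = 1010 K, V₂ = 45.9 L.
W = PΔV = 443×(45.9−22.4) kPa·L = 10400 J.
ΔU = nCvΔT = 2.42×12.5×(1010−493) = 15600 J.
Q = ΔU + W = nCpΔT = 26000 J.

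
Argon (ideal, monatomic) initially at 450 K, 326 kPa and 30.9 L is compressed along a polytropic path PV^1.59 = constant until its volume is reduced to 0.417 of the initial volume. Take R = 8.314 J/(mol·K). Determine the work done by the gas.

-11500 J

n = P₁V₁/(RT₁) = 326×30.9/(8.314×450) = 2.69 mol.
Polytropic n=1.59: T₂ = T₁(V₁/V₂)^(n−1) = 450×(2.40)^0.59 = 754 K; P₂ = P₁(V₁/V₂)^n = 1310 kPa.
W = (P₁V₁−P₂V₂)/(n−1) = (326×30.9−1310×12.9)/0.59 = -11500 J.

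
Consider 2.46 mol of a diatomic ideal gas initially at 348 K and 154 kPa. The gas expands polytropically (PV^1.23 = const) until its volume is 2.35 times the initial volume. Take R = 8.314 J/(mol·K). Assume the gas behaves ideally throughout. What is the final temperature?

V₁ = nRT₁/P₁ = 2.46×8.314×348/154 = 46.2 L.
Polytropic n=1.23: T₂ = T₁(V₁/V₂)^(n−1) = 348×(0.426)^0.23 = 286 K; P₂ = P₁(V₁/V₂)^n = 53.8 kPa.

286 K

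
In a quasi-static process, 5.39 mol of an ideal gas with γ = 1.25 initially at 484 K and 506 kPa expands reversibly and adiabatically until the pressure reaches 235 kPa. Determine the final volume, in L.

79.2 L

V₁ = nRT₁/P₁ = 5.39×8.314×484/506 = 42.9 L.
Adiabatic: T₂/T₁ = (P₂/P₁)^((γ−1)/γ) ⇒ T₂ = 484×(0.464)^0.200 = 415 K; V₂ = 79.2 L.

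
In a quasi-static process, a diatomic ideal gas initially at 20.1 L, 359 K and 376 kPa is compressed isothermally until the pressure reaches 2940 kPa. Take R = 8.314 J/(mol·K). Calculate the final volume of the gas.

Isothermal: T stays 359 K; PV = const ⇒ V₂ = 2.57 L, P₂ = 2940 kPa.

2.57 L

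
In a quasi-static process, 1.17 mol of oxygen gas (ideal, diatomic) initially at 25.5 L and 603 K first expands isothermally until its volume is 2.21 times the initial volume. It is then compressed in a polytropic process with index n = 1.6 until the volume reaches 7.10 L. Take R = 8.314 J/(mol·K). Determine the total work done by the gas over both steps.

P₁ = nRT₁/V₁ = 1.17×8.314×603/25.5 = 230 kPa.
Step 1 — Isothermal: T stays 603 K; PV = const ⇒ V₂ = 56.4 L, P₂ = 104 kPa.
ΔU = 0 (ideal gas, T constant).
W = nRT ln(V₂/V₁) = 1.17×8.314×603×ln(2.21) = 4650 J.
Q = ΔU + W = 4650 J.
State after step 1: P = 104 kPa, V = 56.4 L, T = 603 K.
Step 2 — Polytropic n=1.6: T₂ = T₁(V₁/V₂)^(n−1) = 603×(7.94)^0.60 = 2090 K; P₂ = P₁(V₁/V₂)^n = 2860 kPa.
W = (P₁V₁−P₂V₂)/(n−1) = (104×56.4−2860×7.10)/0.60 = -24100 J.
ΔU = nCvΔT = 1.17×20.8×(2090−603) = 36200 J.
Q = ΔU + W = 12100 J.
Net over both steps: W = -19500 J, Q = 16700 J, ΔU = 36200 J.

-19500 J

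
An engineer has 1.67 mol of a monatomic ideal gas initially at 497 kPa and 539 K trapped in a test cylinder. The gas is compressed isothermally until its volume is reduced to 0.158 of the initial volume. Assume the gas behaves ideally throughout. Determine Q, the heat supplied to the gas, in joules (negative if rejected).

V₁ = nRT₁/P₁ = 1.67×8.314×539/497 = 15.1 L.
Isothermal: T stays 539 K; PV = const ⇒ V₂ = 2.38 L, P₂ = 3150 kPa.
ΔU = 0 (ideal gas, T constant).
W = nRT ln(V₂/V₁) = 1.67×8.314×539×ln(0.158) = -13800 J.
Q = ΔU + W = -13800 J.

-13800 J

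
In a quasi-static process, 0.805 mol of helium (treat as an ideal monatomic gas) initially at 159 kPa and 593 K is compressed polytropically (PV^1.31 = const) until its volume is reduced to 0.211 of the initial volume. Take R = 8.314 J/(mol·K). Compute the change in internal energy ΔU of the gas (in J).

V₁ = nRT₁/P₁ = 0.805×8.314×593/159 = 25.0 L.
Polytropic n=1.31: T₂ = T₁(V₁/V₂)^(n−1) = 593×(4.74)^0.31 = 961 K; P₂ = P₁(V₁/V₂)^n = 1220 kPa.
For an ideal gas ΔU = nCvΔT with Cv = (3/2)R = 12.5 J/(mol·K).
ΔU = 0.805×12.5×(961−593) = 3690 J.

3690 J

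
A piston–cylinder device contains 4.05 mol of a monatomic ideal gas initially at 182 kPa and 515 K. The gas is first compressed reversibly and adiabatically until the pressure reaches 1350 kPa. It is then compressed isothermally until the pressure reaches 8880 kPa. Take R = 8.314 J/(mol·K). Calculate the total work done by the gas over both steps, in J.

-105000 J

V₁ = nRT₁/P₁ = 4.05×8.314×515/182 = 95.3 L.
Step 1 — Adiabatic: T₂/T₁ = (P₂/P₁)^((γ−1)/γ) ⇒ T₂ = 515×(7.42)^0.400 = 1150 K; V₂ = 28.6 L.
ΔU = nCvΔT = 4.05×12.5×(1150−515) = 32000 J.
Q = 0 for an adiabatic process, so W = −ΔU = -32000 J.
State after step 1: P = 1350 kPa, V = 28.6 L, T = 1150 K.
Step 2 — Isothermal: T stays 1150 K; PV = const ⇒ V₂ = 4.35 L, P₂ = 8880 kPa.
ΔU = 0 (ideal gas, T constant).
W = nRT ln(V₂/V₁) = 4.05×8.314×1150×ln(0.152) = -72800 J.
Q = ΔU + W = -72800 J.
Net over both steps: W = -105000 J, Q = -72800 J, ΔU = 32000 J.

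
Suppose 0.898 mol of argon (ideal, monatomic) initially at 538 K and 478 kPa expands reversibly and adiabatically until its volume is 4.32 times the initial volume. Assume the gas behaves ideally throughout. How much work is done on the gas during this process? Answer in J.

V₁ = nRT₁/P₁ = 0.898×8.314×538/478 = 8.40 L.
Adiabatic: TV^(γ−1) = const ⇒ T₂ = 538×(0.231)^0.667 = 203 K; PV^γ = const ⇒ P₂ = 41.7 kPa.
ΔU = nCvΔT = 0.898×12.5×(203−538) = -3750 J.
Q = 0 for an adiabatic process, so W = −ΔU = 3750 J.
Work done on the gas = −W_by = -3750 J.

-3750 J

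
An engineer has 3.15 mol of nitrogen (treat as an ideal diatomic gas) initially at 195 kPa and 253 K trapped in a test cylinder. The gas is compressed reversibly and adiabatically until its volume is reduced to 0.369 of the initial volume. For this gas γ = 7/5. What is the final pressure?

V₁ = nRT₁/P₁ = 3.15×8.314×253/195 = 34.0 L.
Adiabatic: TV^(γ−1) = const ⇒ T₂ = 253×(2.71)^0.400 = 377 K; PV^γ = const ⇒ P₂ = 787 kPa.

787 kPa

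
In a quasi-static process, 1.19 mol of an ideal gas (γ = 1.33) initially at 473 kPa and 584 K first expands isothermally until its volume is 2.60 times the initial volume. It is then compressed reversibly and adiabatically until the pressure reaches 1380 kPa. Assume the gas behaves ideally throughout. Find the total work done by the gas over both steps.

V₁ = nRT₁/P₁ = 1.19×8.314×584/473 = 12.2 L.
Step 1 — Isothermal: T stays 584 K; PV = const ⇒ V₂ = 31.8 L, P₂ = 182 kPa.
ΔU = 0 (ideal gas, T constant).
W = nRT ln(V₂/V₁) = 1.19×8.314×584×ln(2.60) = 5520 J.
Q = ΔU + W = 5520 J.
State after step 1: P = 182 kPa, V = 31.8 L, T = 584 K.
Step 2 — Adiabatic: T₂/T₁ = (P₂/P₁)^((γ−1)/γ) ⇒ T₂ = 584×(7.59)^0.248 = 966 K; V₂ = 6.92 L.
ΔU = nCvΔT = 1.19×25.2×(966−584) = 11400 J.
Q = 0 for an adiabatic process, so W = −ΔU = -11400 J.
Net over both steps: W = -5920 J, Q = 5520 J, ΔU = 11400 J.

-5920 J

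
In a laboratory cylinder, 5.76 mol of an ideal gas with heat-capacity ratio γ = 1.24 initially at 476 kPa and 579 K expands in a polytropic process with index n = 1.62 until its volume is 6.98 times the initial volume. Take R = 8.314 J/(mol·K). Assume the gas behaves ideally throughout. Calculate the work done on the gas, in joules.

V₁ = nRT₁/P₁ = 5.76×8.314×579/476 = 58.3 L.
Polytropic n=1.62: T₂ = T₁(V₁/V₂)^(n−1) = 579×(0.143)^0.62 = 174 K; P₂ = P₁(V₁/V₂)^n = 20.4 kPa.
W = (P₁V₁−P₂V₂)/(n−1) = (476×58.3−20.4×407)/0.62 = 31300 J.
Work done on the gas = −W_by = -31300 J.

-31300 J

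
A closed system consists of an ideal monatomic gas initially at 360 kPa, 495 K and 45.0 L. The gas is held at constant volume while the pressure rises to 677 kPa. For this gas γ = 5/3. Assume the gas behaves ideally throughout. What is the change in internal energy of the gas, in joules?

n = P₁V₁/(RT₁) = 360×45.0/(8.314×495) = 3.94 mol.
Isochoric: V stays 45.0 L; P/T = const ⇒ T₂ = 931 K, P₂ = 677 kPa.
For an ideal gas ΔU = nCvΔT with Cv = (3/2)R = 12.5 J/(mol·K).
ΔU = 3.94×12.5×(931−495) = 21400 J.

21400 J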